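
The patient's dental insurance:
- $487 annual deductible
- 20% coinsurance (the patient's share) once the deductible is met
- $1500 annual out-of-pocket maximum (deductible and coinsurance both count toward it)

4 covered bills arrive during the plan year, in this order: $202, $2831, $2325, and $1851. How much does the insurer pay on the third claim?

$1860

Claim 1 ($202): all of it applies to the deductible. Patient pays $202; OOP now $202. Insurer: $202 − $202 = $0.
Claim 2 ($2831): $285 finishes the deductible; $2546 goes to coinsurance; 20% of $2546 = $509.20. Patient pays $794.20; OOP now $996.20. Insurer: $2831 − $794.20 = $2036.80.
Claim 3 ($2325): 20% coinsurance on $2325 = $465. Patient pays $465; OOP now $1461.20. Plan pays $2325 − $465 = $1860.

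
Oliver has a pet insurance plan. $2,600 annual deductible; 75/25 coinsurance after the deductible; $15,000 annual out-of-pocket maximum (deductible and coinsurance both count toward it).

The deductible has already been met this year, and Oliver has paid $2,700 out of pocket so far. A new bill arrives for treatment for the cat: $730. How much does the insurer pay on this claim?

The deductible is already satisfied, so the full bill goes to coinsurance.
Coinsurance: $730 × 25% = $182.50.
Year-to-date out-of-pocket becomes $2,700 + $182.50 = $2,882.50, still under the $15,000 maximum, so no cap applies.
Insurer pays the balance: $730 − $182.50 = $547.50.

$547.50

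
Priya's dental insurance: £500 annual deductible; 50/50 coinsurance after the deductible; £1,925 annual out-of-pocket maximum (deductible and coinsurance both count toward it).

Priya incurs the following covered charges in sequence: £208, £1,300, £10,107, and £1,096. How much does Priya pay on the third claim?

£921

Bill 1, £208: all of it applies to the deductible. Cost to patient: £208. OOP to date £208.
Bill 2, £1,300: £292 finishes the deductible; £1,008 goes to coinsurance; 50% of £1,008 = £504. Patient pays £796; OOP now £1,004.
Bill 3, £10,107: 50% coinsurance on £10,107 = £5,053.50. That would push OOP to £6,057.50, over the £1,925 cap, so patient pays £1,925 − £1,004 = £921.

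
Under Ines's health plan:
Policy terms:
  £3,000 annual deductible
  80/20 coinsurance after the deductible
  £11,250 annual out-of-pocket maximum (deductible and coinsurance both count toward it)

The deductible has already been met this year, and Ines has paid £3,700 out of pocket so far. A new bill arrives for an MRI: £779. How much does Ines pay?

£155.80

The deductible is already satisfied, so the full bill goes to coinsurance.
Patient's 20% share of £779 is £155.80.
Year-to-date out-of-pocket becomes £3,700 + £155.80 = £3,855.80, still under the £11,250 maximum, so no cap applies.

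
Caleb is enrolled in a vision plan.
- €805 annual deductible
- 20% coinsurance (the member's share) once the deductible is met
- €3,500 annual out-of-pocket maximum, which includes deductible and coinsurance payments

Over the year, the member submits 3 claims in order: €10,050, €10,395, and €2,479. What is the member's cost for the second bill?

€846

#1 (€10,050): €805 finishes the deductible; €9,245 goes to coinsurance; 20% of €9,245 = €1,849. Member owes €2,654 (running OOP €2,654).
#2 (€10,395): 20% coinsurance on €10,395 = €2,079. Adding that to €2,654 gives €4,733, past the €3,500 cap; member pays only €3,500 − €2,654 = €846.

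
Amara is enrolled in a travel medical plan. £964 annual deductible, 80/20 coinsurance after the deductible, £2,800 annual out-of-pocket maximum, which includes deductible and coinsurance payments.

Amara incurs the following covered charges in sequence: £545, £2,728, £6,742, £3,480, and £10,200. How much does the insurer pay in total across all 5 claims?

Claim 1 — £545: fully absorbed by the deductible. Traveler pays £545; OOP now £545. Insurer: £545 − £545 = £0.
Claim 2 — £2,728: £419 to deductible, leaving £2,309; 20% of £2,309 = £461.80. Traveler owes £880.80 (running OOP £1,425.80). Plan pays £2,728 − £880.80 = £1,847.20.
Claim 3 — £6,742: deductible met; 20% of £6,742 = £1,348.40. Traveler pays £1,348.40; OOP now £2,774.20. Insurer: £6,742 − £1,348.40 = £5,393.60.
Claim 4 — £3,480: 20% coinsurance on £3,480 = £696. That would push OOP to £3,470.20, over the £2,800 cap, so traveler pays £2,800 − £2,774.20 = £25.80. Insurer: £3,480 − £25.80 = £3,454.20.
Claim 5 — £10,200: deductible met; 20% of £10,200 = £2,040. That would push OOP to £4,840, over the £2,800 cap, so traveler pays £2,800 − £2,800 = £0. Insurer: £10,200 − £0 = £10,200.
Insurer total: £0 + £1,847.20 + £5,393.60 + £3,454.20 + £10,200 = £20,895.

£20,895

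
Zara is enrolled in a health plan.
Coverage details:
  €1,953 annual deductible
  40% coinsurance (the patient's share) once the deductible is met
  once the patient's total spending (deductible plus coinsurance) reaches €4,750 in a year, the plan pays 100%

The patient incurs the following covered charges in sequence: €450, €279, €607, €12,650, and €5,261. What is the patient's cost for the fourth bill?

€3,414

#1 (€450): entire amount goes to the deductible. Patient pays €450; OOP now €450.
#2 (€279): all of it applies to the deductible. Cost to patient: €279. OOP to date €729.
#3 (€607): all of it applies to the deductible. Patient pays €607; OOP now €1,336.
#4 (€12,650): €617 to deductible, leaving €12,033; coinsurance €12,033 × 40% = €4,813.20. Together that's €617 + €4,813.20 = €5,430.20. Adding that to €1,336 gives €6,766.20, past the €4,750 cap; patient pays only €4,750 − €1,336 = €3,414.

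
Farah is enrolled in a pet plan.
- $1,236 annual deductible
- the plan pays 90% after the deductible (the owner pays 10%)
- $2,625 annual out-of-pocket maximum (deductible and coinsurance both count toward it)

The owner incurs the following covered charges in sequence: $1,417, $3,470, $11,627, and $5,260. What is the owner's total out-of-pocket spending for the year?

$2,625

Claim 1 ($1,417): deductible takes $1,236, $181 remains; 10% of $181 = $18.10. Owner pays $1,254.10; OOP now $1,254.10.
Claim 2 ($3,470): 10% coinsurance on $3,470 = $347. Owner pays $347; OOP now $1,601.10.
Claim 3 ($11,627): deductible met; 10% of $11,627 = $1,162.70. Adding that to $1,601.10 gives $2,763.80, past the $2,625 cap; owner pays only $2,625 − $1,601.10 = $1,023.90.
Claim 4 ($5,260): deductible already satisfied, so owner's share is 10% × $5,260 = $526. That would push OOP to $3,151, over the $2,625 cap, so owner pays $2,625 − $2,625 = $0.
Total paid by the owner: $1,254.10 + $347 + $1,023.90 + $0 = $2,625.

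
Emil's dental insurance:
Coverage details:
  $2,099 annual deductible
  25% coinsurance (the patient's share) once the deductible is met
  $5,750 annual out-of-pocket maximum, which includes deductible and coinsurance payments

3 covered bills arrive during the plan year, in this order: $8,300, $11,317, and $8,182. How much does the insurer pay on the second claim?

Claim 1 ($8,300): $2,099 finishes the deductible; $6,201 goes to coinsurance; patient's 25% is $1,550.25. Patient owes $3,649.25 (running OOP $3,649.25). Insurer: $8,300 − $3,649.25 = $4,650.75.
Claim 2 ($11,317): deductible met; 25% of $11,317 = $2,829.25. That would push OOP to $6,478.50, over the $5,750 cap, so patient pays $5,750 − $3,649.25 = $2,100.75. Plan pays $11,317 − $2,100.75 = $9,216.25.

$9,216.25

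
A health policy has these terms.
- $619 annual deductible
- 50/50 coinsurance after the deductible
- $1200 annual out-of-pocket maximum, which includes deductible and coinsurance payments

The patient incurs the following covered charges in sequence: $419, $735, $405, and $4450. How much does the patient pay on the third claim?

$202.50

#1 ($419): entire amount goes to the deductible. Cost to patient: $419. OOP to date $419.
#2 ($735): $200 to deductible, leaving $535; coinsurance $535 × 50% = $267.50. Cost to patient: $467.50. OOP to date $886.50.
#3 ($405): 50% coinsurance on $405 = $202.50. Patient pays $202.50; OOP now $1089.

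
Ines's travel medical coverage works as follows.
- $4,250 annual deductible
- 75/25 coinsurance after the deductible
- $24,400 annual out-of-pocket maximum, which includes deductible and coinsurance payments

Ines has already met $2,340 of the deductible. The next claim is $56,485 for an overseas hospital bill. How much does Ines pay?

Remaining deductible: $4,250 − $2,340 = $1,910.
That leaves $56,485 − $1,910 = $54,575 for coinsurance.
Traveler's 25% share of $54,575 is $13,643.75.
So the traveler owes $1,910 + $13,643.75 = $15,553.75 before any cap.
Cumulative spending $2,340 + $15,553.75 = $17,893.75 stays under the $24,400 maximum.

$15,553.75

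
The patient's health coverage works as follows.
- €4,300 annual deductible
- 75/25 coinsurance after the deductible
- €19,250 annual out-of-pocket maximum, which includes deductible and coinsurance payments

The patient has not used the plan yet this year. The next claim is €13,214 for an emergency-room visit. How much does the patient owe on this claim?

The full €4,300 deductible is still open; €4,300 of this bill applies to it.
After the €4,300 deductible portion, €13,214 − €4,300 = €8,914 is subject to coinsurance.
Patient's 25% share of €8,914 is €2,228.50.
Patient responsibility before any cap: €4,300 + €2,228.50 = €6,528.50.
Total out-of-pocket so far would be €0 + €6,528.50 = €6,528.50, below the €19,250 cap — no reduction.

€6,528.50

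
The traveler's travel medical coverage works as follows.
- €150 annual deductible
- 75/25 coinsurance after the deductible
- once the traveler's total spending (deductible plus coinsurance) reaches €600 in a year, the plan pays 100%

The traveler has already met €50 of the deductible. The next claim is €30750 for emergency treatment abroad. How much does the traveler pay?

€50 of the €150 deductible is already met, leaving €100.
The remaining €30650 (= €30750 − €100) moves to coinsurance.
Coinsurance: €30650 × 25% = €7662.50.
So the traveler owes €100 + €7662.50 = €7762.50 before any cap.
Adding €7762.50 to the €50 already spent would give €7812.50, which exceeds the €600 cap; the traveler pays just €600 − €50 = €550.

€550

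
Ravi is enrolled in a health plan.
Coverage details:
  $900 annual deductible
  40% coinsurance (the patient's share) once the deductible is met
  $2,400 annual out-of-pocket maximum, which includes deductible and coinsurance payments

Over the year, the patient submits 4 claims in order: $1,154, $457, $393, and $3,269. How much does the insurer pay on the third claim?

$235.80

#1 ($1,154): $900 to deductible, leaving $254; 40% of $254 = $101.60. Patient owes $1,001.60 (running OOP $1,001.60). Insurer: $1,154 − $1,001.60 = $152.40.
#2 ($457): deductible met; 40% of $457 = $182.80. Patient owes $182.80 (running OOP $1,184.40). Plan pays $457 − $182.80 = $274.20.
#3 ($393): 40% coinsurance on $393 = $157.20. Patient pays $157.20; OOP now $1,341.60. Plan pays $393 − $157.20 = $235.80.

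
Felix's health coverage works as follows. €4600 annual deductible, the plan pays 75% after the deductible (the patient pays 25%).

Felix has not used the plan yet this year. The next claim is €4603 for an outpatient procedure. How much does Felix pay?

Deductible not yet touched, so the first €4600 of the bill goes to the deductible.
The remaining €3 (= €4603 − €4600) moves to coinsurance.
Patient's 25% share of €3 is €0.75.
That puts the patient's cost at €4600 + €0.75 = €4600.75.

€4600.75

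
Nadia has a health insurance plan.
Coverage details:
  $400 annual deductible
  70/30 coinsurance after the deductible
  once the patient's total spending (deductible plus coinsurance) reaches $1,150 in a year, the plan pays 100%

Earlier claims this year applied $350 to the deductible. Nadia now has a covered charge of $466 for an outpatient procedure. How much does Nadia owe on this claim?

$350 of the $400 deductible is already met, leaving $50.
After the $50 deductible portion, $466 − $50 = $416 is subject to coinsurance.
Coinsurance: $416 × 30% = $124.80.
So the patient owes $50 + $124.80 = $174.80 before any cap.
Cumulative spending $350 + $174.80 = $524.80 stays under the $1,150 maximum.

$174.80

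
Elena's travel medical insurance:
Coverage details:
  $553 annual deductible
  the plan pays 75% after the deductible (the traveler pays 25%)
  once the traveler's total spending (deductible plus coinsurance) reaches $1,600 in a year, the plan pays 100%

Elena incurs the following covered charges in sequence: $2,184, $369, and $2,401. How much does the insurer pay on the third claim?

Claim 1 — $2,184: $553 finishes the deductible; $1,631 goes to coinsurance; 25% of $1,631 = $407.75. Traveler pays $960.75; OOP now $960.75. Insurer: $2,184 − $960.75 = $1,223.25.
Claim 2 — $369: 25% coinsurance on $369 = $92.25. Cost to traveler: $92.25. OOP to date $1,053. Plan pays $369 − $92.25 = $276.75.
Claim 3 — $2,401: 25% coinsurance on $2,401 = $600.25. OOP would hit $1,653.25 > $1,600, so the cap limits the traveler to $1,600 − $1,053 = $547. Plan pays $2,401 − $547 = $1,854.

$1,854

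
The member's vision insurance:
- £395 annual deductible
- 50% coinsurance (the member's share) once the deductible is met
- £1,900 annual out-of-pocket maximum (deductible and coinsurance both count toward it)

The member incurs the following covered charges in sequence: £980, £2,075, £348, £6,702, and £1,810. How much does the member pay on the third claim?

Claim 1 — £980: deductible takes £395, £585 remains; coinsurance £585 × 50% = £292.50. Member pays £687.50; OOP now £687.50.
Claim 2 — £2,075: deductible already satisfied, so member's share is 50% × £2,075 = £1,037.50. Member owes £1,037.50 (running OOP £1,725).
Claim 3 — £348: deductible met; 50% of £348 = £174. Member pays £174; OOP now £1,899.

£174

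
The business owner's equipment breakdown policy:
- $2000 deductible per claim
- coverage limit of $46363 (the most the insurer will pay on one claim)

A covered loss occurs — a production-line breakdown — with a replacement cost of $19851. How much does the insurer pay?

$17851

Less the $2000 deductible: $19851 − $2000 = $17851.
$17851 is within the $46363 limit, so the insurer pays $17851.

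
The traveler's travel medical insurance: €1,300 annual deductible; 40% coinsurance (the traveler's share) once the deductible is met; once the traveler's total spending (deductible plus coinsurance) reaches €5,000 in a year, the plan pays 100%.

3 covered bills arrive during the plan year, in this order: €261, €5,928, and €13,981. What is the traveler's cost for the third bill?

€1,744.40

Claim 1 — €261: fully absorbed by the deductible. Cost to traveler: €261. OOP to date €261.
Claim 2 — €5,928: deductible takes €1,039, €4,889 remains; traveler's 40% is €1,955.60. Traveler pays €2,994.60; OOP now €3,255.60.
Claim 3 — €13,981: 40% coinsurance on €13,981 = €5,592.40. Adding that to €3,255.60 gives €8,848, past the €5,000 cap; traveler pays only €5,000 − €3,255.60 = €1,744.40.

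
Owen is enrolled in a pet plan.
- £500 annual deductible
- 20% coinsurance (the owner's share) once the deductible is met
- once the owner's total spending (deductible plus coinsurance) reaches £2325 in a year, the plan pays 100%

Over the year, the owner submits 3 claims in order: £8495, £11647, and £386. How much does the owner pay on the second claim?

£226

#1 (£8495): £500 to deductible, leaving £7995; 20% of £7995 = £1599. Cost to owner: £2099. OOP to date £2099.
#2 (£11647): 20% coinsurance on £11647 = £2329.40. That would push OOP to £4428.40, over the £2325 cap, so owner pays £2325 − £2099 = £226.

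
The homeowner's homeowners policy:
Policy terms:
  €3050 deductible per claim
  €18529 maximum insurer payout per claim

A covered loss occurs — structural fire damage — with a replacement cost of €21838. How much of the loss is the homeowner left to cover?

Less the €3050 deductible: €21838 − €3050 = €18788.
Since €18788 > €18529, the payout is capped at €18529.
The homeowner bears the rest of the original loss: €21838 − €18529 = €3309.

€3309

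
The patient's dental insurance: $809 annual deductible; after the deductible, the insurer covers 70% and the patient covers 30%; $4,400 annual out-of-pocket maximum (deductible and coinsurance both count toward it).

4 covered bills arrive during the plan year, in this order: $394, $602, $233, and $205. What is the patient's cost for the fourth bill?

$61.50

Bill 1, $394: entire amount goes to the deductible. Patient owes $394 (running OOP $394).
Bill 2, $602: deductible takes $415, $187 remains; coinsurance $187 × 30% = $56.10. Patient pays $471.10; OOP now $865.10.
Bill 3, $233: deductible already satisfied, so patient's share is 30% × $233 = $69.90. Patient owes $69.90 (running OOP $935).
Bill 4, $205: 30% coinsurance on $205 = $61.50. Patient owes $61.50 (running OOP $996.50).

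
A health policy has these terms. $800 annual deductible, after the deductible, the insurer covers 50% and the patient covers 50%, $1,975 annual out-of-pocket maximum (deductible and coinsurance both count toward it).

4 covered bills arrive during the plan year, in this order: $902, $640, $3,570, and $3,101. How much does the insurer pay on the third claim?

$2,766

Bill 1, $902: $800 finishes the deductible; $102 goes to coinsurance; patient's 50% is $51. Cost to patient: $851. OOP to date $851. Plan pays $902 − $851 = $51.
Bill 2, $640: deductible already satisfied, so patient's share is 50% × $640 = $320. Patient owes $320 (running OOP $1,171). Insurer: $640 − $320 = $320.
Bill 3, $3,570: 50% coinsurance on $3,570 = $1,785. OOP would hit $2,956 > $1,975, so the cap limits the patient to $1,975 − $1,171 = $804. Insurer: $3,570 − $804 = $2,766.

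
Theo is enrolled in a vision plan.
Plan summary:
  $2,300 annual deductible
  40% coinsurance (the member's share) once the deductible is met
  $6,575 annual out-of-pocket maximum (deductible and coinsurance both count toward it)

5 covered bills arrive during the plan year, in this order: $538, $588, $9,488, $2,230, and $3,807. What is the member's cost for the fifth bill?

$57.40

Claim 1 — $538: entire amount goes to the deductible. Member owes $538 (running OOP $538).
Claim 2 — $588: entire amount goes to the deductible. Member owes $588 (running OOP $1,126).
Claim 3 — $9,488: $1,174 to deductible, leaving $8,314; member's 40% is $3,325.60. Member owes $4,499.60 (running OOP $5,625.60).
Claim 4 — $2,230: deductible met; 40% of $2,230 = $892. Member pays $892; OOP now $6,517.60.
Claim 5 — $3,807: deductible already satisfied, so member's share is 40% × $3,807 = $1,522.80. That would push OOP to $8,040.40, over the $6,575 cap, so member pays $6,575 − $6,517.60 = $57.40.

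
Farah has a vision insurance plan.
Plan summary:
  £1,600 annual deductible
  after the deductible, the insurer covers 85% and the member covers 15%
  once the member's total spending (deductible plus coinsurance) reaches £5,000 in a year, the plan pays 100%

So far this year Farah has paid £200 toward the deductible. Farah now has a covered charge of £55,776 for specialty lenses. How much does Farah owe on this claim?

£4,800

Deductible still to meet: £1,600 − £200 = £1,400.
That leaves £55,776 − £1,400 = £54,376 for coinsurance.
Member's 15% share of £54,376 is £8,156.40.
So the member owes £1,400 + £8,156.40 = £9,556.40 before any cap.
That would bring total out-of-pocket to £9,756.40, past the £5,000 cap. The member is capped at £5,000 − £200 = £4,800 on this claim.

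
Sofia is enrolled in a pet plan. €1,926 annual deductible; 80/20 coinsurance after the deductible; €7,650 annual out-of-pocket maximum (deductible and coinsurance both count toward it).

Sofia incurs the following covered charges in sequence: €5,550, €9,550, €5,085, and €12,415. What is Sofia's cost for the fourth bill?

Bill 1, €5,550: €1,926 to deductible, leaving €3,624; coinsurance €3,624 × 20% = €724.80. Owner owes €2,650.80 (running OOP €2,650.80).
Bill 2, €9,550: 20% coinsurance on €9,550 = €1,910. Owner pays €1,910; OOP now €4,560.80.
Bill 3, €5,085: 20% coinsurance on €5,085 = €1,017. Owner pays €1,017; OOP now €5,577.80.
Bill 4, €12,415: deductible already satisfied, so owner's share is 20% × €12,415 = €2,483. That would push OOP to €8,060.80, over the €7,650 cap, so owner pays €7,650 − €5,577.80 = €2,072.20.

€2,072.20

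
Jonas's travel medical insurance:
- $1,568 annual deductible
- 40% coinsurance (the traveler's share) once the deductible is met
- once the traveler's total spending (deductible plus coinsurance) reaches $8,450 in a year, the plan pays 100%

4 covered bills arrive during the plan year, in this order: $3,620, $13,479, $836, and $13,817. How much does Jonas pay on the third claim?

$334.40

#1 ($3,620): $1,568 to deductible, leaving $2,052; 40% of $2,052 = $820.80. Cost to traveler: $2,388.80. OOP to date $2,388.80.
#2 ($13,479): 40% coinsurance on $13,479 = $5,391.60. Traveler pays $5,391.60; OOP now $7,780.40.
#3 ($836): deductible already satisfied, so traveler's share is 40% × $836 = $334.40. Cost to traveler: $334.40. OOP to date $8,114.80.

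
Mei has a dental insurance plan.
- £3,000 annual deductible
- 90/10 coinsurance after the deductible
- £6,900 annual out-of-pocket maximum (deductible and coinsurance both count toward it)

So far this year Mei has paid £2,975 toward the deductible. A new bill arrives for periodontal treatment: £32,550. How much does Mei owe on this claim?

£3,277.50

Remaining deductible: £3,000 − £2,975 = £25.
The remaining £32,525 (= £32,550 − £25) moves to coinsurance.
10% of £32,525 = £3,252.50 falls to the patient.
So the patient owes £25 + £3,252.50 = £3,277.50 before any cap.
Cumulative spending £2,975 + £3,277.50 = £6,252.50 stays under the £6,900 maximum.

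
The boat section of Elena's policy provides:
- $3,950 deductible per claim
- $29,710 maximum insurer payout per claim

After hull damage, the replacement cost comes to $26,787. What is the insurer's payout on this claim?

After the deductible, $26,787 − $3,950 = $22,837 remains.
That's under the $29,710 cap, so the insurer reimburses the full $22,837.

$22,837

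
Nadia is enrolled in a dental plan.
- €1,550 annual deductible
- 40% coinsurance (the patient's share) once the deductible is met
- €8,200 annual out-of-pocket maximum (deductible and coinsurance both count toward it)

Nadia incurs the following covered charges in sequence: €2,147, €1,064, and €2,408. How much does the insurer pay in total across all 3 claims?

€2,441.40

Claim 1 — €2,147: deductible takes €1,550, €597 remains; patient's 40% is €238.80. Patient pays €1,788.80; OOP now €1,788.80. Plan pays €2,147 − €1,788.80 = €358.20.
Claim 2 — €1,064: deductible met; 40% of €1,064 = €425.60. Patient pays €425.60; OOP now €2,214.40. Insurer: €1,064 − €425.60 = €638.40.
Claim 3 — €2,408: 40% coinsurance on €2,408 = €963.20. Patient owes €963.20 (running OOP €3,177.60). Plan pays €2,408 − €963.20 = €1,444.80.
Insurer total = bills − patient's total = €5,619 − €3,177.60 = €2,441.40.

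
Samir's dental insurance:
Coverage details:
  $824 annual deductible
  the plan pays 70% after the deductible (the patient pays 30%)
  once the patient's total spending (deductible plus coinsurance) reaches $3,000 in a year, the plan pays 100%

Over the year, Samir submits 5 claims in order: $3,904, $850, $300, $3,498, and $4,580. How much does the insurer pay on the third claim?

Claim 1 ($3,904): $824 to deductible, leaving $3,080; patient's 30% is $924. Cost to patient: $1,748. OOP to date $1,748. Plan pays $3,904 − $1,748 = $2,156.
Claim 2 ($850): deductible met; 30% of $850 = $255. Cost to patient: $255. OOP to date $2,003. Insurer: $850 − $255 = $595.
Claim 3 ($300): deductible met; 30% of $300 = $90. Patient owes $90 (running OOP $2,093). Plan pays $300 − $90 = $210.

$210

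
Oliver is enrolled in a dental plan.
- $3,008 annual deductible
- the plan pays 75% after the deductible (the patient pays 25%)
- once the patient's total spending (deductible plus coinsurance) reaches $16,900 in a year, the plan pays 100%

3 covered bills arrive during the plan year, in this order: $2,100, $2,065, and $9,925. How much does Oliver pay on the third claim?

Claim 1 ($2,100): entire amount goes to the deductible. Patient owes $2,100 (running OOP $2,100).
Claim 2 ($2,065): $908 to deductible, leaving $1,157; patient's 25% is $289.25. Patient pays $1,197.25; OOP now $3,297.25.
Claim 3 ($9,925): deductible met; 25% of $9,925 = $2,481.25. Patient pays $2,481.25; OOP now $5,778.50.

$2,481.25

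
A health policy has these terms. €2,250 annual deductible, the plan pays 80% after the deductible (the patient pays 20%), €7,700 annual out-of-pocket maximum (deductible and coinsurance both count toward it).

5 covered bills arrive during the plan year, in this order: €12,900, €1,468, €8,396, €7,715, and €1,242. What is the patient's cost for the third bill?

Claim 1 — €12,900: €2,250 to deductible, leaving €10,650; patient's 20% is €2,130. Patient owes €4,380 (running OOP €4,380).
Claim 2 — €1,468: deductible met; 20% of €1,468 = €293.60. Patient owes €293.60 (running OOP €4,673.60).
Claim 3 — €8,396: deductible met; 20% of €8,396 = €1,679.20. Patient owes €1,679.20 (running OOP €6,352.80).

€1,679.20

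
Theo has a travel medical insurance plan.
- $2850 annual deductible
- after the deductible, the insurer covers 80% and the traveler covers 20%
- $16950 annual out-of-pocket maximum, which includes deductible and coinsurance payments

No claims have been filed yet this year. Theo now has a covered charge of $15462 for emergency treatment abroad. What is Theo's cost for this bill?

The full $2850 deductible is still open; $2850 of this bill applies to it.
After the $2850 deductible portion, $15462 − $2850 = $12612 is subject to coinsurance.
Traveler's 20% share of $12612 is $2522.40.
That puts the traveler's cost at $2850 + $2522.40 = $5372.40 before any cap.
Year-to-date out-of-pocket becomes $0 + $5372.40 = $5372.40, still under the $16950 maximum, so no cap applies.

$5372.40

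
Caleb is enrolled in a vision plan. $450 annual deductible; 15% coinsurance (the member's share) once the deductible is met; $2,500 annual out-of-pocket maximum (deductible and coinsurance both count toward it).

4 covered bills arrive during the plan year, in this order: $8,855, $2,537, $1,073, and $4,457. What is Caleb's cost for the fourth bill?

Bill 1, $8,855: $450 finishes the deductible; $8,405 goes to coinsurance; 15% of $8,405 = $1,260.75. Member pays $1,710.75; OOP now $1,710.75.
Bill 2, $2,537: 15% coinsurance on $2,537 = $380.55. Cost to member: $380.55. OOP to date $2,091.30.
Bill 3, $1,073: deductible already satisfied, so member's share is 15% × $1,073 = $160.95. Member pays $160.95; OOP now $2,252.25.
Bill 4, $4,457: 15% coinsurance on $4,457 = $668.55. OOP would hit $2,920.80 > $2,500, so the cap limits the member to $2,500 − $2,252.25 = $247.75.

$247.75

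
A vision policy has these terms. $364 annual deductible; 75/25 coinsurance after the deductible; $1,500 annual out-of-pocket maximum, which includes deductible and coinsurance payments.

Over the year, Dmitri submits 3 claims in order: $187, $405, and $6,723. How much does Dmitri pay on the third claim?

Claim 1 ($187): entire amount goes to the deductible. Member owes $187 (running OOP $187).
Claim 2 ($405): deductible takes $177, $228 remains; coinsurance $228 × 25% = $57. Member pays $234; OOP now $421.
Claim 3 ($6,723): 25% coinsurance on $6,723 = $1,680.75. Adding that to $421 gives $2,101.75, past the $1,500 cap; member pays only $1,500 − $421 = $1,079.

$1,079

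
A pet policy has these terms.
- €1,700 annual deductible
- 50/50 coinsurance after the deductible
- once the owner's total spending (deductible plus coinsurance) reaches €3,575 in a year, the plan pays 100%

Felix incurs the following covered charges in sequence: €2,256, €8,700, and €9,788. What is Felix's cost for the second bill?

#1 (€2,256): €1,700 finishes the deductible; €556 goes to coinsurance; owner's 50% is €278. Owner pays €1,978; OOP now €1,978.
#2 (€8,700): deductible met; 50% of €8,700 = €4,350. That would push OOP to €6,328, over the €3,575 cap, so owner pays €3,575 − €1,978 = €1,597.

€1,597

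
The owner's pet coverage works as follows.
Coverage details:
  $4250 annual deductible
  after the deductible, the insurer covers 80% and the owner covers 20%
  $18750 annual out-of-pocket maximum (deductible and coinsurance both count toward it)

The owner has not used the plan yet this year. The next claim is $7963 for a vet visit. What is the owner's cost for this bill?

$4992.60

Deductible not yet touched, so the first $4250 of the bill goes to the deductible.
After the $4250 deductible portion, $7963 − $4250 = $3713 is subject to coinsurance.
20% of $3713 = $742.60 falls to the owner.
Owner responsibility before any cap: $4250 + $742.60 = $4992.60.
Total out-of-pocket so far would be $0 + $4992.60 = $4992.60, below the $18750 cap — no reduction.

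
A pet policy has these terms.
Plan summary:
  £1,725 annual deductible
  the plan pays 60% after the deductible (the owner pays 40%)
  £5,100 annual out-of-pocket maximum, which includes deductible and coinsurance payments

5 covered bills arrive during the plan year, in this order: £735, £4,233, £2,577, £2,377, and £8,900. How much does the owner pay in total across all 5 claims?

Claim 1 — £735: all of it applies to the deductible. Cost to owner: £735. OOP to date £735.
Claim 2 — £4,233: £990 finishes the deductible; £3,243 goes to coinsurance; coinsurance £3,243 × 40% = £1,297.20. Owner pays £2,287.20; OOP now £3,022.20.
Claim 3 — £2,577: deductible already satisfied, so owner's share is 40% × £2,577 = £1,030.80. Owner owes £1,030.80 (running OOP £4,053).
Claim 4 — £2,377: 40% coinsurance on £2,377 = £950.80. Owner pays £950.80; OOP now £5,003.80.
Claim 5 — £8,900: 40% coinsurance on £8,900 = £3,560. OOP would hit £8,563.80 > £5,100, so the cap limits the owner to £5,100 − £5,003.80 = £96.20.
Summing the owner's payments: £735 + £2,287.20 + £1,030.80 + £950.80 + £96.20 = £5,100.

£5,100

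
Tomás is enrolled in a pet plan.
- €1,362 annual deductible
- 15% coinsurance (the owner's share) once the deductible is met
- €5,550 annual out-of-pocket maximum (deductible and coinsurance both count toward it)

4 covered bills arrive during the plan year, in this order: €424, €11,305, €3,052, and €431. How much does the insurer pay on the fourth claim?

€366.35

#1 (€424): all of it applies to the deductible. Owner pays €424; OOP now €424. Plan pays €424 − €424 = €0.
#2 (€11,305): €938 to deductible, leaving €10,367; owner's 15% is €1,555.05. Owner pays €2,493.05; OOP now €2,917.05. Insurer: €11,305 − €2,493.05 = €8,811.95.
#3 (€3,052): 15% coinsurance on €3,052 = €457.80. Owner pays €457.80; OOP now €3,374.85. Plan pays €3,052 − €457.80 = €2,594.20.
#4 (€431): 15% coinsurance on €431 = €64.65. Owner pays €64.65; OOP now €3,439.50. Plan pays €431 − €64.65 = €366.35.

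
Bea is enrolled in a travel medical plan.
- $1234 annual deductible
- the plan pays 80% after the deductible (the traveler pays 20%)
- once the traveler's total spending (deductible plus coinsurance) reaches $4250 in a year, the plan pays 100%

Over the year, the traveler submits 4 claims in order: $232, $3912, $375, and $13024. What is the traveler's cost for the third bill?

$75

Bill 1, $232: fully absorbed by the deductible. Traveler owes $232 (running OOP $232).
Bill 2, $3912: $1002 finishes the deductible; $2910 goes to coinsurance; 20% of $2910 = $582. Traveler pays $1584; OOP now $1816.
Bill 3, $375: deductible met; 20% of $375 = $75. Cost to traveler: $75. OOP to date $1891.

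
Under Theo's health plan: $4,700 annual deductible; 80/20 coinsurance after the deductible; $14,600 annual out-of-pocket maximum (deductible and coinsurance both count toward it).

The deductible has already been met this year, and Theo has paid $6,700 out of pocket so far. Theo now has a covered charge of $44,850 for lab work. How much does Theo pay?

$7,900

The deductible is already satisfied, so the full bill goes to coinsurance.
Coinsurance: $44,850 × 20% = $8,970.
Adding $8,970 to the $6,700 already spent would give $15,670, which exceeds the $14,600 cap; the patient pays just $14,600 − $6,700 = $7,900.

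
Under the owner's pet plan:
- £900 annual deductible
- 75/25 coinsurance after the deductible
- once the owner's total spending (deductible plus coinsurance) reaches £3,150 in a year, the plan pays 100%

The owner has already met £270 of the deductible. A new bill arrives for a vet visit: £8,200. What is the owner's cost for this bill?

£2,522.50

Remaining deductible: £900 − £270 = £630.
After the £630 deductible portion, £8,200 − £630 = £7,570 is subject to coinsurance.
25% of £7,570 = £1,892.50 falls to the owner.
So the owner owes £630 + £1,892.50 = £2,522.50 before any cap.
Year-to-date out-of-pocket becomes £270 + £2,522.50 = £2,792.50, still under the £3,150 maximum, so no cap applies.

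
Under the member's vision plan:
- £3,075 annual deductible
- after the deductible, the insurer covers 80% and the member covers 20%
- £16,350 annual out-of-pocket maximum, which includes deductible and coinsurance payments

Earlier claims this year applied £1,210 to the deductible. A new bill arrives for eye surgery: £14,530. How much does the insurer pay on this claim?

Remaining deductible: £3,075 − £1,210 = £1,865.
That leaves £14,530 − £1,865 = £12,665 for coinsurance.
Member's 20% share of £12,665 is £2,533.
Member responsibility before any cap: £1,865 + £2,533 = £4,398.
Total out-of-pocket so far would be £1,210 + £4,398 = £5,608, below the £16,350 cap — no reduction.
The plan picks up £14,530 − £4,398 = £10,132.

£10,132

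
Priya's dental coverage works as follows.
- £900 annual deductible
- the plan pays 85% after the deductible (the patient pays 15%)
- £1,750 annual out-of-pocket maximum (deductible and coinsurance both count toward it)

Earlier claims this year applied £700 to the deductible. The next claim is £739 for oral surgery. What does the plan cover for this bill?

Remaining deductible: £900 − £700 = £200.
That leaves £739 − £200 = £539 for coinsurance.
Patient's 15% share of £539 is £80.85.
So the patient owes £200 + £80.85 = £280.85 before any cap.
Total out-of-pocket so far would be £700 + £280.85 = £980.85, below the £1,750 cap — no reduction.
The plan picks up £739 − £280.85 = £458.15.

£458.15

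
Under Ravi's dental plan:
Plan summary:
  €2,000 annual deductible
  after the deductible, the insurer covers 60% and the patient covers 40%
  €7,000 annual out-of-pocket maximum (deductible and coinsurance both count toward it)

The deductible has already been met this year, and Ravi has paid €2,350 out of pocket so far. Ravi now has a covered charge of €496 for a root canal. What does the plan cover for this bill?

The deductible is already satisfied, so the full bill goes to coinsurance.
40% of €496 = €198.40 falls to the patient.
Total out-of-pocket so far would be €2,350 + €198.40 = €2,548.40, below the €7,000 cap — no reduction.
The plan picks up €496 − €198.40 = €297.60.

€297.60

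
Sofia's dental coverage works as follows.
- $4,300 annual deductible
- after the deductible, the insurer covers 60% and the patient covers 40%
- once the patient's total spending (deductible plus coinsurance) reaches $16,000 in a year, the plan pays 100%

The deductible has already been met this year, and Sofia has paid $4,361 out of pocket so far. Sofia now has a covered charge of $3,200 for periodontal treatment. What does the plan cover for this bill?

$1,920

The deductible is already satisfied, so the full bill goes to coinsurance.
40% of $3,200 = $1,280 falls to the patient.
Total out-of-pocket so far would be $4,361 + $1,280 = $5,641, below the $16,000 cap — no reduction.
Insurer pays the balance: $3,200 − $1,280 = $1,920.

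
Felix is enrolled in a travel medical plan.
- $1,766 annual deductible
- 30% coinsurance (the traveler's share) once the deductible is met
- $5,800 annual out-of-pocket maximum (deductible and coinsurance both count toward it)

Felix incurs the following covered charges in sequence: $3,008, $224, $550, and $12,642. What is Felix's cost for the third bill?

#1 ($3,008): deductible takes $1,766, $1,242 remains; 30% of $1,242 = $372.60. Traveler owes $2,138.60 (running OOP $2,138.60).
#2 ($224): deductible already satisfied, so traveler's share is 30% × $224 = $67.20. Cost to traveler: $67.20. OOP to date $2,205.80.
#3 ($550): deductible already satisfied, so traveler's share is 30% × $550 = $165. Traveler pays $165; OOP now $2,370.80.

$165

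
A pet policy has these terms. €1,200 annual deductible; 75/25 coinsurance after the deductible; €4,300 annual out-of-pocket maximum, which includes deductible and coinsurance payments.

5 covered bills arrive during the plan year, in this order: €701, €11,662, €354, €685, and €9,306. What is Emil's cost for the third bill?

Bill 1, €701: fully absorbed by the deductible. Owner pays €701; OOP now €701.
Bill 2, €11,662: €499 to deductible, leaving €11,163; 25% of €11,163 = €2,790.75. Cost to owner: €3,289.75. OOP to date €3,990.75.
Bill 3, €354: deductible met; 25% of €354 = €88.50. Cost to owner: €88.50. OOP to date €4,079.25.

€88.50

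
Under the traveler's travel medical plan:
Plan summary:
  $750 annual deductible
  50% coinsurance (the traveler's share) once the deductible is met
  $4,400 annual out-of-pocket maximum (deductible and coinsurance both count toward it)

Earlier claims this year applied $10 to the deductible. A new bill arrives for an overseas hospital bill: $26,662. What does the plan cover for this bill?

Remaining deductible: $750 − $10 = $740.
That leaves $26,662 − $740 = $25,922 for coinsurance.
50% of $25,922 = $12,961 falls to the traveler.
So the traveler owes $740 + $12,961 = $13,701 before any cap.
Year-to-date out-of-pocket would reach $10 + $13,701 = $13,711, above the $4,400 maximum, so the traveler pays only $4,400 − $10 = $4,390.
The insurer covers the remainder: $26,662 − $4,390 = $22,272.

$22,272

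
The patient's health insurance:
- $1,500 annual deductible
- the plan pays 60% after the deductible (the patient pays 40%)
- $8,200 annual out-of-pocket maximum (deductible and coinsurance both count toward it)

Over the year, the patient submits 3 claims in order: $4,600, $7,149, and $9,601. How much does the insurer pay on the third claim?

$7,000.60

Claim 1 — $4,600: $1,500 finishes the deductible; $3,100 goes to coinsurance; patient's 40% is $1,240. Patient owes $2,740 (running OOP $2,740). Insurer: $4,600 − $2,740 = $1,860.
Claim 2 — $7,149: deductible already satisfied, so patient's share is 40% × $7,149 = $2,859.60. Patient pays $2,859.60; OOP now $5,599.60. Plan pays $7,149 − $2,859.60 = $4,289.40.
Claim 3 — $9,601: deductible met; 40% of $9,601 = $3,840.40. Adding that to $5,599.60 gives $9,440, past the $8,200 cap; patient pays only $8,200 − $5,599.60 = $2,600.40. Insurer: $9,601 − $2,600.40 = $7,000.60.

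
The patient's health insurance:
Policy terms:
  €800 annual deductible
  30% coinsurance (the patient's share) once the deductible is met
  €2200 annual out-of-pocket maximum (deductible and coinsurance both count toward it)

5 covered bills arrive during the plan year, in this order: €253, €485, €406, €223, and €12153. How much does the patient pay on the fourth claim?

Claim 1 (€253): entire amount goes to the deductible. Patient pays €253; OOP now €253.
Claim 2 (€485): all of it applies to the deductible. Cost to patient: €485. OOP to date €738.
Claim 3 (€406): €62 finishes the deductible; €344 goes to coinsurance; coinsurance €344 × 30% = €103.20. Cost to patient: €165.20. OOP to date €903.20.
Claim 4 (€223): 30% coinsurance on €223 = €66.90. Cost to patient: €66.90. OOP to date €970.10.

€66.90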